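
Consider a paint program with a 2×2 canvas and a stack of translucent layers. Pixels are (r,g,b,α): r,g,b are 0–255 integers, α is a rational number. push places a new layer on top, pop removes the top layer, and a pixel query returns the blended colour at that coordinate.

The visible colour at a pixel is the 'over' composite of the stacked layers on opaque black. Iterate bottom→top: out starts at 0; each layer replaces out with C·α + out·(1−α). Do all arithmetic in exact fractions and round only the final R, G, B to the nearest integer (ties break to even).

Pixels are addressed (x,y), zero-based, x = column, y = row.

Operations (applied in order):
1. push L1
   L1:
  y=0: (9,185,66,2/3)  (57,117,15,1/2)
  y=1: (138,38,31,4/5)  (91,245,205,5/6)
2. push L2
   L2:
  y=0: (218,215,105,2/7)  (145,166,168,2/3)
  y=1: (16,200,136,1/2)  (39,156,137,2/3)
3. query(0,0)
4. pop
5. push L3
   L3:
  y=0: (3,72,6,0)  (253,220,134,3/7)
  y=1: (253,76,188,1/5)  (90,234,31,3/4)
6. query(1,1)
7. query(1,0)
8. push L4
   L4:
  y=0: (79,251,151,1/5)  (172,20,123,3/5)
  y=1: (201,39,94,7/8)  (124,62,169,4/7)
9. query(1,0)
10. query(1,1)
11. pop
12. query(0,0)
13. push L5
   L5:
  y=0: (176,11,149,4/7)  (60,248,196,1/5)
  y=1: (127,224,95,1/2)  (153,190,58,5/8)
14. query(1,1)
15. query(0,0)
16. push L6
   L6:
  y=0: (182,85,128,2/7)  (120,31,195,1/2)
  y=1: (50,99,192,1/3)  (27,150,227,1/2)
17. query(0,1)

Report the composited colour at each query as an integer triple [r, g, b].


(0,0) stack=L1,L2; from [0,0,0]:
+L1 (α=2/3) → [6, 370/3, 44]
+L2 (α=2/7) → [466/7, 3140/21, 430/7]
→ [67, 150, 61]

at x=1,y=1 over L1,L3:
+L1 (α=5/6) → [455/6, 1225/6, 1025/6]
+L3 (α=3/4) → [2075/24, 5437/24, 1583/24]
= [86, 227, 66]

query (1,0) [L1,L3] — begin 0,0,0
L1 α=1/2: [57/2, 117/2, 15/2]
L3 α=3/7: [873/7, 894/7, 432/7]
= [125, 128, 62]

query (1,0) [L1,L3,L4] — begin 0,0,0
+L1 (α=1/2) → [57/2, 117/2, 15/2]
+L3 (α=3/7) → [873/7, 894/7, 432/7]
+L4 (α=3/5) → [5358/35, 2208/35, 3447/35]
rounded: [153, 63, 98]

query (1,1) [L1,L3,L4] — begin 0,0,0
L1 α=5/6: [455/6, 1225/6, 1025/6]
L3 α=3/4: [2075/24, 5437/24, 1583/24]
L4 α=4/7: [6043/56, 7421/56, 6991/56]
rounded: [108, 133, 125]

(0,0) stack=L1,L3; from [0,0,0]:
L1 α=2/3: [6, 370/3, 44]
L3 α=0: [6, 370/3, 44]
→ [6, 123, 44]

query (1,1) [L1,L3,L5] — begin 0,0,0
L1 α=5/6: [455/6, 1225/6, 1025/6]
L3 α=3/4: [2075/24, 5437/24, 1583/24]
L5 α=5/8: [8195/64, 13037/64, 3903/64]
rounded: [128, 204, 61]

at x=0,y=0 over L1,L3,L5:
L1 α=2/3: [6, 370/3, 44]
L3 α=0: [6, 370/3, 44]
L5 α=4/7: [722/7, 414/7, 104]
rounded: [103, 59, 104]

query (0,1) [L1,L3,L5,L6] — begin 0,0,0
+L1 (α=4/5) → [552/5, 152/5, 124/5]
+L3 (α=1/5) → [3473/25, 988/25, 1436/25]
+L5 (α=1/2) → [3324/25, 3294/25, 3811/50]
+L6 (α=1/3) → [7898/75, 3021/25, 8611/75]
→ [105, 121, 115]


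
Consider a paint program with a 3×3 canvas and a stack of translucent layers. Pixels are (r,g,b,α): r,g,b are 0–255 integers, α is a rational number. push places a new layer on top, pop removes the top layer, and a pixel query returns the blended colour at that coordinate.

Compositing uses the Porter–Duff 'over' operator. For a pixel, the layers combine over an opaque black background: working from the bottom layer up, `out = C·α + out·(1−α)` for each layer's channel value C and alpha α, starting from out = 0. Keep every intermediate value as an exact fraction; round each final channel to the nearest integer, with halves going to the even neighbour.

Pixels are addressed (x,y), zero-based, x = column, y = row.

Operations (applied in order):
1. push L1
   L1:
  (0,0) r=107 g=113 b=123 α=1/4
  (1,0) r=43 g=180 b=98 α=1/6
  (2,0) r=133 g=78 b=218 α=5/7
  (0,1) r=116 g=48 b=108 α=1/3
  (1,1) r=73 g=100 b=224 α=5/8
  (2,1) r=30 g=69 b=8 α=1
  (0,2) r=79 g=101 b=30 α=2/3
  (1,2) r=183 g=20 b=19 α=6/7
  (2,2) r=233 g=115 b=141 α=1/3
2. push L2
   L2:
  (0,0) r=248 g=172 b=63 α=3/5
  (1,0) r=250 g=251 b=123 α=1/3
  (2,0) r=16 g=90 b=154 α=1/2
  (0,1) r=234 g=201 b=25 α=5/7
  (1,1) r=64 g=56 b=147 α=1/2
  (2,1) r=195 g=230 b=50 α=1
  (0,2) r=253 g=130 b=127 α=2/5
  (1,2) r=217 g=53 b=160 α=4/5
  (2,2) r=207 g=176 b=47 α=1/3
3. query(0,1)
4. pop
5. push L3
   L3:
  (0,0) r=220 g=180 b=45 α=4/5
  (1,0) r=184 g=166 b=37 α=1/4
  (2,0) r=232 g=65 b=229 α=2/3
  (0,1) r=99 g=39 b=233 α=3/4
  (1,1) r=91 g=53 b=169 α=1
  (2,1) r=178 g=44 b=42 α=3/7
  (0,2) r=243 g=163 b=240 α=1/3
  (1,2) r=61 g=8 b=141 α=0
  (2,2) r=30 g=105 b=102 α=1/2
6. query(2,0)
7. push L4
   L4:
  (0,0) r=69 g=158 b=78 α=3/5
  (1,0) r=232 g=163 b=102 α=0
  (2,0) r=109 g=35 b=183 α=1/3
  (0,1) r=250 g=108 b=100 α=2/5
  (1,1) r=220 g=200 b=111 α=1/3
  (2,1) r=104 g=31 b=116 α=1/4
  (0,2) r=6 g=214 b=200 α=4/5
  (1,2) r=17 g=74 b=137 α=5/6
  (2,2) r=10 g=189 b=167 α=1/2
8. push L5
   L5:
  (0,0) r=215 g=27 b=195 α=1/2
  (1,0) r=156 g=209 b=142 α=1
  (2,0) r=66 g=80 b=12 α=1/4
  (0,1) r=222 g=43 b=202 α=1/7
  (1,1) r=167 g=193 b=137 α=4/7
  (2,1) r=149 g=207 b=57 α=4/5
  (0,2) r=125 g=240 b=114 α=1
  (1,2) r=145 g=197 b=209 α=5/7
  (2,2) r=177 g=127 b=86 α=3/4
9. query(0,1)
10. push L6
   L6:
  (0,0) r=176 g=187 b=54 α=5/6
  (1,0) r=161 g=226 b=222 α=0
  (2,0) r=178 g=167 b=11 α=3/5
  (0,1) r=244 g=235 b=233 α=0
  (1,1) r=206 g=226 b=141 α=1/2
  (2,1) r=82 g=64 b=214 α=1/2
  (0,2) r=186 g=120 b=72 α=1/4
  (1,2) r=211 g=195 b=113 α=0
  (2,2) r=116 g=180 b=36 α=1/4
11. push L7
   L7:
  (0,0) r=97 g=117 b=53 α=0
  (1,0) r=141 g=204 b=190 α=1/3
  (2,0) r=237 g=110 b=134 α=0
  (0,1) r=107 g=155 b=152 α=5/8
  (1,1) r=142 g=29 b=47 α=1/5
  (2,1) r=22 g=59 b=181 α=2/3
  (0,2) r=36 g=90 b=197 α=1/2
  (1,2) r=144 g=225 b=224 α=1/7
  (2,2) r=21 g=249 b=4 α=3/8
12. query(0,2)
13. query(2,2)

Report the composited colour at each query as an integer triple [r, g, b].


query (0,1) [L1,L2] — begin 0,0,0
after L1 α=1/3: [116/3, 16, 36]
after L2 α=5/7: [3742/21, 1037/7, 197/7]
rounded: [178, 148, 28]

query (2,0) [L1,L3] — begin 0,0,0
+L1 (α=5/7) → [95, 390/7, 1090/7]
+L3 (α=2/3) → [559/3, 1300/21, 1432/7]
→ [186, 62, 205]

at x=0,y=1 over L1,L3,L4,L5:
+L1 (α=1/3) → [116/3, 16, 36]
+L3 (α=3/4) → [1007/12, 133/4, 735/4]
+L4 (α=2/5) → [3007/20, 1263/20, 601/4]
+L5 (α=1/7) → [11241/70, 4219/70, 2207/14]
= [161, 60, 158]

query (0,2) [L1,L3,L4,L5,L6,L7] — begin 0,0,0
+L1 (α=2/3) → [158/3, 202/3, 20]
+L3 (α=1/3) → [1045/9, 893/9, 280/3]
+L4 (α=4/5) → [1261/45, 8597/45, 536/3]
+L5 (α=1) → [125, 240, 114]
+L6 (α=1/4) → [561/4, 210, 207/2]
+L7 (α=1/2) → [705/8, 150, 601/4]
= [88, 150, 150]

query (2,2) [L1,L3,L4,L5,L6,L7] — begin 0,0,0
L1 α=1/3: [233/3, 115/3, 47]
L3 α=1/2: [323/6, 215/3, 149/2]
L4 α=1/2: [383/12, 391/3, 483/4]
L5 α=3/4: [6755/48, 767/6, 1515/16]
L6 α=1/4: [8611/64, 1127/8, 5121/64]
L7 α=3/8: [47087/512, 11611/64, 26373/512]
→ [92, 181, 52]


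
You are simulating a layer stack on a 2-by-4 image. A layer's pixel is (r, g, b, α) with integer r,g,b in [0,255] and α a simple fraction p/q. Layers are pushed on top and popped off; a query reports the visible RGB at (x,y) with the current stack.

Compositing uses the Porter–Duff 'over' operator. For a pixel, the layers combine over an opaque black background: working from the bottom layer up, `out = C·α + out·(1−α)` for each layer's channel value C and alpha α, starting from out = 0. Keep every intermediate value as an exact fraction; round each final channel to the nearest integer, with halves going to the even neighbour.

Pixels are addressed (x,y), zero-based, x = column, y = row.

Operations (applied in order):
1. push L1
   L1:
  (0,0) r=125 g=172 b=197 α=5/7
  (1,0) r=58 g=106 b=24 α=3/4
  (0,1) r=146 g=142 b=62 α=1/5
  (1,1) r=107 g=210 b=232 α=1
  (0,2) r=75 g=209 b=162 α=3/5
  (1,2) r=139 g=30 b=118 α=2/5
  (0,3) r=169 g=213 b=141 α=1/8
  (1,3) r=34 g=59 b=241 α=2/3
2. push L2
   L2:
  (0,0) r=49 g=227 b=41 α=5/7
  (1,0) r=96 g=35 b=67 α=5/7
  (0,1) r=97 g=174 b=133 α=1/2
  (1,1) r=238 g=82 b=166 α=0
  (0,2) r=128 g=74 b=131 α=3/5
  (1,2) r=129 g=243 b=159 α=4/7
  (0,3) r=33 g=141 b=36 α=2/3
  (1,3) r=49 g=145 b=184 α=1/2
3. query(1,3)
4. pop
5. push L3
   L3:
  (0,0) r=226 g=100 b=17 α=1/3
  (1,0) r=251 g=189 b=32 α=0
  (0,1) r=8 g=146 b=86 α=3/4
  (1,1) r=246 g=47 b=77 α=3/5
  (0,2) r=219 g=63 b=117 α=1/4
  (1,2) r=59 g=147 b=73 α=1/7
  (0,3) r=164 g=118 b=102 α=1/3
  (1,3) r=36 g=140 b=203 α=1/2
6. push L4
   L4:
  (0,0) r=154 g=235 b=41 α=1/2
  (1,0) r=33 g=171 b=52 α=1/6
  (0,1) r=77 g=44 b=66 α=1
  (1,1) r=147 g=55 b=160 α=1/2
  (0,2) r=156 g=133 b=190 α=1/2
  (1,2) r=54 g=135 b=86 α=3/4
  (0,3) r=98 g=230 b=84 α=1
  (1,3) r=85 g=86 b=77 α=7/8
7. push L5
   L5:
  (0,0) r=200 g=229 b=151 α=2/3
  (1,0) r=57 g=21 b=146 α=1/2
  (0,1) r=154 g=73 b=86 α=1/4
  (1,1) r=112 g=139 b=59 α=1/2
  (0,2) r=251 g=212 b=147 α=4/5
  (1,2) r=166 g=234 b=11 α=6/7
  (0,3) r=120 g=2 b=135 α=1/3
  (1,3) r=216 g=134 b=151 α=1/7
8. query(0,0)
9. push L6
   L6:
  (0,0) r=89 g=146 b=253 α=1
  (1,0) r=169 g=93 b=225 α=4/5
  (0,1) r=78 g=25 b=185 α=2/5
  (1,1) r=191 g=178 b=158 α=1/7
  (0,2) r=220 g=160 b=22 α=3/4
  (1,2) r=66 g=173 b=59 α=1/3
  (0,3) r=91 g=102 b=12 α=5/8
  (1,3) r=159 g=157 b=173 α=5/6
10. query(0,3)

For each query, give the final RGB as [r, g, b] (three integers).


query (1,3) [L1,L2] — begin 0,0,0
after L1 α=2/3: [68/3, 118/3, 482/3]
after L2 α=1/2: [215/6, 553/6, 517/3]
= [36, 92, 172]

query (0,0) [L1,L3,L4,L5] — begin 0,0,0
L1 α=5/7: [625/7, 860/7, 985/7]
L3 α=1/3: [944/7, 2420/21, 2089/21]
L4 α=1/2: [1011/7, 7355/42, 1475/21]
L5 α=2/3: [3811/21, 26591/126, 7817/63]
→ [181, 211, 124]

query (0,3) [L1,L3,L4,L5,L6] — begin 0,0,0
after L1 α=1/8: [169/8, 213/8, 141/8]
after L3 α=1/3: [275/4, 685/12, 183/4]
after L4 α=1: [98, 230, 84]
after L5 α=1/3: [316/3, 154, 101]
after L6 α=5/8: [771/8, 243/2, 363/8]
→ [96, 122, 45]


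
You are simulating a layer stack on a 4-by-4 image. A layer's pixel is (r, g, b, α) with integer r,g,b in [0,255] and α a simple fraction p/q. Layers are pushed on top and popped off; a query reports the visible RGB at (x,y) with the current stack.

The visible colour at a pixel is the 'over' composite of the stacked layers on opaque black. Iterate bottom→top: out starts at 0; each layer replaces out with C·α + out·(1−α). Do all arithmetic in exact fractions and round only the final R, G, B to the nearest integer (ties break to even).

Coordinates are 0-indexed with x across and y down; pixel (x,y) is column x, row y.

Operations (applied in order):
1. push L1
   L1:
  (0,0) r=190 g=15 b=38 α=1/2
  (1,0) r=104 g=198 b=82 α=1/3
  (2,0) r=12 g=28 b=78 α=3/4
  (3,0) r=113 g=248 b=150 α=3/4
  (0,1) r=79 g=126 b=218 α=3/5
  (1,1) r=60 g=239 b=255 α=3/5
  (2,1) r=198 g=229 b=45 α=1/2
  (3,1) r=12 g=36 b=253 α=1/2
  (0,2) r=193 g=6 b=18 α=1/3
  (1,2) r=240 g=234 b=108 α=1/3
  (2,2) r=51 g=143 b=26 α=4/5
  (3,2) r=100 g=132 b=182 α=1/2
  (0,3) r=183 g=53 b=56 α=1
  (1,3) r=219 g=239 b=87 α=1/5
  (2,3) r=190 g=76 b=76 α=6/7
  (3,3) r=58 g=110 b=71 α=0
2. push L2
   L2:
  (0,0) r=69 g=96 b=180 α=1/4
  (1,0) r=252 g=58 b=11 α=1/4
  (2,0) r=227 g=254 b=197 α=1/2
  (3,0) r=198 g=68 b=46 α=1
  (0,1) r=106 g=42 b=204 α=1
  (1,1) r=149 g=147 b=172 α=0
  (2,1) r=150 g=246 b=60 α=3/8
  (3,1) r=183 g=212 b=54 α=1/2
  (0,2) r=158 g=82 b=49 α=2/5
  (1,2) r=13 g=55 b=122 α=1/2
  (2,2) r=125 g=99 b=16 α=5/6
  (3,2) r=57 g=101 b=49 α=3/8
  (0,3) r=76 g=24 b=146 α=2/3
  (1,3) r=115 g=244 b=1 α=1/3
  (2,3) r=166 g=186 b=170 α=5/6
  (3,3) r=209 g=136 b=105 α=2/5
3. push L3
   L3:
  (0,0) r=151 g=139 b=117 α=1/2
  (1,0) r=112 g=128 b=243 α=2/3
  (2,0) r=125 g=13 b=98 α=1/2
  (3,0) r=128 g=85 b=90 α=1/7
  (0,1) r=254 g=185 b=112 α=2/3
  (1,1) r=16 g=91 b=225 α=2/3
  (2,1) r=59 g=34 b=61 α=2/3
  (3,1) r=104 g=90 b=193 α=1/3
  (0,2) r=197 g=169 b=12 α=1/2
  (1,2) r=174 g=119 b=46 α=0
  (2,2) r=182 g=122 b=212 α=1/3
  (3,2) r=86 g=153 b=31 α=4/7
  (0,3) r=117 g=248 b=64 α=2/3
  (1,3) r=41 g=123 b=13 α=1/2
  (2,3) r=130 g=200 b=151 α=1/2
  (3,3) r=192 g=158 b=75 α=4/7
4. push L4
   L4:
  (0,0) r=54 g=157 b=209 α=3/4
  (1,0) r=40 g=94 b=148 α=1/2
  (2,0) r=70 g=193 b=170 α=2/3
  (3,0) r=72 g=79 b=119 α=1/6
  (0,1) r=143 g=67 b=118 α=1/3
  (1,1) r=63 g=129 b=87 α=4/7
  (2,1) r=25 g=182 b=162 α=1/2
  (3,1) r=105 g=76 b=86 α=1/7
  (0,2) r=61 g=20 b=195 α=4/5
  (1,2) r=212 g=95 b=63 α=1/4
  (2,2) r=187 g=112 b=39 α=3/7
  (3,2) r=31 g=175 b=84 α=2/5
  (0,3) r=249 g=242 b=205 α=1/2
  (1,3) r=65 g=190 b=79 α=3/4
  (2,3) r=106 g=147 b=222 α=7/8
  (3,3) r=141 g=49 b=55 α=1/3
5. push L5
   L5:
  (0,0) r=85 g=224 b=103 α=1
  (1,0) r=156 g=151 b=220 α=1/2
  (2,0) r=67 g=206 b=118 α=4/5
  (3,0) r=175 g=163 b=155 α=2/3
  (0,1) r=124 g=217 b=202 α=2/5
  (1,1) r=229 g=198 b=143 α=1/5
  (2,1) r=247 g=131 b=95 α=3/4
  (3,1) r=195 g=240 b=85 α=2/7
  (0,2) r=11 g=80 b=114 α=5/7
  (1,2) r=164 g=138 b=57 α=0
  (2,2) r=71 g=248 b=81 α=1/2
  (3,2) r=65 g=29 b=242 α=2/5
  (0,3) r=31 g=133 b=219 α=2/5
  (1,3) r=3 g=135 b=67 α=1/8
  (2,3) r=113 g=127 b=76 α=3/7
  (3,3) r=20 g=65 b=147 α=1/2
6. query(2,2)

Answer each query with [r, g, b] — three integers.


at x=2,y=2 over L1,L2,L3,L4,L5:
after L1 α=4/5: [204/5, 572/5, 104/5]
after L2 α=5/6: [3329/30, 3047/30, 84/5]
after L3 α=1/3: [6059/45, 4877/45, 1228/15]
after L4 α=3/7: [49481/315, 34628/315, 6667/105]
after L5 α=1/2: [35923/315, 56374/315, 7586/105]
= [114, 179, 72]


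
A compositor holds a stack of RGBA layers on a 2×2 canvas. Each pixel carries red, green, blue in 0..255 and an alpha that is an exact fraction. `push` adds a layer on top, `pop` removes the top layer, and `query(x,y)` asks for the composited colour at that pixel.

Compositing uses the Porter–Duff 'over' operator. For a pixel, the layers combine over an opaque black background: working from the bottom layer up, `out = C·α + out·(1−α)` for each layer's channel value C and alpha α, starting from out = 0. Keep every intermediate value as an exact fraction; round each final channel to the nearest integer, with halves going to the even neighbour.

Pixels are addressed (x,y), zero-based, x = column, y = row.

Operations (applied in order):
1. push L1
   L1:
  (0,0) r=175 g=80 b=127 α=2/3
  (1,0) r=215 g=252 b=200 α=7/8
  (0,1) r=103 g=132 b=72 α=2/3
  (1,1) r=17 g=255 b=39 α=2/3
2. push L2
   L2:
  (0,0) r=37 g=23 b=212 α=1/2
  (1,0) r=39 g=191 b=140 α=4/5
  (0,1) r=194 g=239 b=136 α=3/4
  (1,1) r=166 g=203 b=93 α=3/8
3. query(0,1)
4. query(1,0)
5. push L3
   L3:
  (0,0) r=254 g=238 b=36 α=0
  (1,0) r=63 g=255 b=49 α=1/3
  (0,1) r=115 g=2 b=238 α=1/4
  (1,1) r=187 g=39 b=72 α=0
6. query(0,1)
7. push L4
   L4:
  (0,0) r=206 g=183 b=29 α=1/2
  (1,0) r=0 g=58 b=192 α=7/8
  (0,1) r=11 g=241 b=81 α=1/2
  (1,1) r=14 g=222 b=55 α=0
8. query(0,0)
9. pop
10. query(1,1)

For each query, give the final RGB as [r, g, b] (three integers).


query (0,1) [L1,L2] — begin 0,0,0
L1 α=2/3: [206/3, 88, 48]
L2 α=3/4: [488/3, 805/4, 114]
→ [163, 201, 114]

query (1,0) [L1,L2] — begin 0,0,0
after L1 α=7/8: [1505/8, 441/2, 175]
after L2 α=4/5: [2753/40, 1969/10, 147]
= [69, 197, 147]

query (0,1) [L1,L2,L3] — begin 0,0,0
after L1 α=2/3: [206/3, 88, 48]
after L2 α=3/4: [488/3, 805/4, 114]
after L3 α=1/4: [603/4, 2423/16, 145]
= [151, 151, 145]

(0,0) stack=L1,L2,L3,L4; from [0,0,0]:
L1 α=2/3: [350/3, 160/3, 254/3]
L2 α=1/2: [461/6, 229/6, 445/3]
L3 α=0: [461/6, 229/6, 445/3]
L4 α=1/2: [1697/12, 1327/12, 266/3]
rounded: [141, 111, 89]

at x=1,y=1 over L1,L2,L3:
+L1 (α=2/3) → [34/3, 170, 26]
+L2 (α=3/8) → [208/3, 1459/8, 409/8]
+L3 (α=0) → [208/3, 1459/8, 409/8]
rounded: [69, 182, 51]


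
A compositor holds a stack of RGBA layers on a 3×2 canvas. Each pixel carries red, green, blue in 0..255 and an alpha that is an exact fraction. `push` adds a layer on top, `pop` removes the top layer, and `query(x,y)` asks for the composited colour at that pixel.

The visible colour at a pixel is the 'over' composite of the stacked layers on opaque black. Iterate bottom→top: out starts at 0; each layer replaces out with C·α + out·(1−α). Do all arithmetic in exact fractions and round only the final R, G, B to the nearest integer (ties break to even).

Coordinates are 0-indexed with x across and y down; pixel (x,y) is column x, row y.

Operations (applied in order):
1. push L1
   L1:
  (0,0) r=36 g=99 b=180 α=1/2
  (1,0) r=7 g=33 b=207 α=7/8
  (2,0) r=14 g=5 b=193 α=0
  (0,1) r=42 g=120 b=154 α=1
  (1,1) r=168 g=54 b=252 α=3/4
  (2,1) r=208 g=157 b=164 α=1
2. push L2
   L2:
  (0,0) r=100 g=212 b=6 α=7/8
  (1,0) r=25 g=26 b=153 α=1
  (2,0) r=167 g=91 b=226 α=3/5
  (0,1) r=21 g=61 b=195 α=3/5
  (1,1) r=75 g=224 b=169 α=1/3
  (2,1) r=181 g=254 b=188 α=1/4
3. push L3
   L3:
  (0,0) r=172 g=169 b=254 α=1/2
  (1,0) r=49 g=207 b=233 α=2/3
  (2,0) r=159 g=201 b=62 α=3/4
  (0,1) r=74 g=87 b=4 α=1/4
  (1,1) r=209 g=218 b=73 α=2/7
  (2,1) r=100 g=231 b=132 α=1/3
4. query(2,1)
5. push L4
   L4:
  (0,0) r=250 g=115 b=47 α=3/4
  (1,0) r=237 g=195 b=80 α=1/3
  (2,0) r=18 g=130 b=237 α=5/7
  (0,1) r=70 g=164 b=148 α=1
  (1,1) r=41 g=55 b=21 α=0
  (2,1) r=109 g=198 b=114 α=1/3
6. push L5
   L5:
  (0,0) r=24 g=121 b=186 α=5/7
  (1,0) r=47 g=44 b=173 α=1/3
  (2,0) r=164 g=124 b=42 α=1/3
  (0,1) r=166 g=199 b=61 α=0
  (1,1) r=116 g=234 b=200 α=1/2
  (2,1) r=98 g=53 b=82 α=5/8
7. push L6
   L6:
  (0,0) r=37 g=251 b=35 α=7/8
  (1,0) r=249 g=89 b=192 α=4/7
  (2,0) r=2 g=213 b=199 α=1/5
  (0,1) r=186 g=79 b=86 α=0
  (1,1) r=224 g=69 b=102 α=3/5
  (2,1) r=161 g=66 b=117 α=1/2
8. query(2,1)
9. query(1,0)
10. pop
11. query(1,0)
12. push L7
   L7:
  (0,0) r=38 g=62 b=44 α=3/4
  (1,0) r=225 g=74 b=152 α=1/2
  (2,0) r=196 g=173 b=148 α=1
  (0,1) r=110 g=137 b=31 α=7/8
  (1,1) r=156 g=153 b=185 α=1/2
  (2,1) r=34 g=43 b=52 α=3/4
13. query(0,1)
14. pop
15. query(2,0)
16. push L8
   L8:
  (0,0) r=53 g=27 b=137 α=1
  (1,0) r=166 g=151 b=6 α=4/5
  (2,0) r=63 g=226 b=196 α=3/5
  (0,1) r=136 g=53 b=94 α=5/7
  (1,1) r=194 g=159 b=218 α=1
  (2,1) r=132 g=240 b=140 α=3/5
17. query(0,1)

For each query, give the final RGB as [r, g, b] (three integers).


(2,1) stack=L1,L2,L3; from [0,0,0]:
after L1 α=1: [208, 157, 164]
after L2 α=1/4: [805/4, 725/4, 170]
after L3 α=1/3: [335/2, 1187/6, 472/3]
→ [168, 198, 157]

(2,1) stack=L1,L2,L3,L4,L5,L6; from [0,0,0]:
after L1 α=1: [208, 157, 164]
after L2 α=1/4: [805/4, 725/4, 170]
after L3 α=1/3: [335/2, 1187/6, 472/3]
after L4 α=1/3: [148, 1781/9, 1286/9]
after L5 α=5/8: [467/4, 322/3, 629/6]
after L6 α=1/2: [1111/8, 260/3, 1331/12]
= [139, 87, 111]

at x=1,y=0 over L1,L2,L3,L4,L5,L6:
+L1 (α=7/8) → [49/8, 231/8, 1449/8]
+L2 (α=1) → [25, 26, 153]
+L3 (α=2/3) → [41, 440/3, 619/3]
+L4 (α=1/3) → [319/3, 1465/9, 1478/9]
+L5 (α=1/3) → [779/9, 3326/27, 4513/27]
+L6 (α=4/7) → [3767/21, 6530/63, 11425/63]
= [179, 104, 181]

(1,0) stack=L1,L2,L3,L4,L5; from [0,0,0]:
L1 α=7/8: [49/8, 231/8, 1449/8]
L2 α=1: [25, 26, 153]
L3 α=2/3: [41, 440/3, 619/3]
L4 α=1/3: [319/3, 1465/9, 1478/9]
L5 α=1/3: [779/9, 3326/27, 4513/27]
= [87, 123, 167]

(0,1) stack=L1,L2,L3,L4,L5,L7; from [0,0,0]:
L1 α=1: [42, 120, 154]
L2 α=3/5: [147/5, 423/5, 893/5]
L3 α=1/4: [811/20, 426/5, 2699/20]
L4 α=1: [70, 164, 148]
L5 α=0: [70, 164, 148]
L7 α=7/8: [105, 1123/8, 365/8]
= [105, 140, 46]

query (2,0) [L1,L2,L3,L4,L5] — begin 0,0,0
L1 α=0: [0, 0, 0]
L2 α=3/5: [501/5, 273/5, 678/5]
L3 α=3/4: [1443/10, 822/5, 402/5]
L4 α=5/7: [1893/35, 4894/35, 6729/35]
L5 α=1/3: [9526/105, 14128/105, 4976/35]
= [91, 135, 142]

(0,1) stack=L1,L2,L3,L4,L5,L8; from [0,0,0]:
after L1 α=1: [42, 120, 154]
after L2 α=3/5: [147/5, 423/5, 893/5]
after L3 α=1/4: [811/20, 426/5, 2699/20]
after L4 α=1: [70, 164, 148]
after L5 α=0: [70, 164, 148]
after L8 α=5/7: [820/7, 593/7, 766/7]
→ [117, 85, 109]


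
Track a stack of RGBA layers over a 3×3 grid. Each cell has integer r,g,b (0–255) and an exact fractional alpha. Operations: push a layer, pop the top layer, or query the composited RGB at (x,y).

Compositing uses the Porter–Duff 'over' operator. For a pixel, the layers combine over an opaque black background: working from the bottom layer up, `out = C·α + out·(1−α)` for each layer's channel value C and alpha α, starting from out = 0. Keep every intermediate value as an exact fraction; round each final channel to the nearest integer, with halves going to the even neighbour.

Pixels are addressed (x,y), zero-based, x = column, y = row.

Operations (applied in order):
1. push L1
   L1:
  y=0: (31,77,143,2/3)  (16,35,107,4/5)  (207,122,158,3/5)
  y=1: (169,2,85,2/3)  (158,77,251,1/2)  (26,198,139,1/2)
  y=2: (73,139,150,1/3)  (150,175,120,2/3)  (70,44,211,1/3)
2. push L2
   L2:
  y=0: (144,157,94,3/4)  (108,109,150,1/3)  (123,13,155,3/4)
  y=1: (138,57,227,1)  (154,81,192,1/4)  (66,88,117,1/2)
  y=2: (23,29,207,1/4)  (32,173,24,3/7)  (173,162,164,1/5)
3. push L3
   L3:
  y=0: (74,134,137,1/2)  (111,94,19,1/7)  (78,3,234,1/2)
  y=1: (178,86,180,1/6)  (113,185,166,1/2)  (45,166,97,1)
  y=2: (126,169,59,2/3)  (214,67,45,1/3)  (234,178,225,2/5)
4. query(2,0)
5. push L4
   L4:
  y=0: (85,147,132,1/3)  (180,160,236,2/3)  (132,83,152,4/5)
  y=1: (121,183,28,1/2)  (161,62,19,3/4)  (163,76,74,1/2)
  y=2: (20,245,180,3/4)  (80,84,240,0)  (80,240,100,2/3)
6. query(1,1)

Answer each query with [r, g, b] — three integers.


query (2,0) [L1,L2,L3] — begin 0,0,0
+L1 (α=3/5) → [621/5, 366/5, 474/5]
+L2 (α=3/4) → [1233/10, 561/20, 2799/20]
+L3 (α=1/2) → [2013/20, 621/40, 7479/40]
= [101, 16, 187]

(1,1) stack=L1,L2,L3,L4; from [0,0,0]:
after L1 α=1/2: [79, 77/2, 251/2]
after L2 α=1/4: [391/4, 393/8, 1137/8]
after L3 α=1/2: [843/8, 1873/16, 2465/16]
after L4 α=3/4: [4707/32, 4849/64, 3377/64]
→ [147, 76, 53]


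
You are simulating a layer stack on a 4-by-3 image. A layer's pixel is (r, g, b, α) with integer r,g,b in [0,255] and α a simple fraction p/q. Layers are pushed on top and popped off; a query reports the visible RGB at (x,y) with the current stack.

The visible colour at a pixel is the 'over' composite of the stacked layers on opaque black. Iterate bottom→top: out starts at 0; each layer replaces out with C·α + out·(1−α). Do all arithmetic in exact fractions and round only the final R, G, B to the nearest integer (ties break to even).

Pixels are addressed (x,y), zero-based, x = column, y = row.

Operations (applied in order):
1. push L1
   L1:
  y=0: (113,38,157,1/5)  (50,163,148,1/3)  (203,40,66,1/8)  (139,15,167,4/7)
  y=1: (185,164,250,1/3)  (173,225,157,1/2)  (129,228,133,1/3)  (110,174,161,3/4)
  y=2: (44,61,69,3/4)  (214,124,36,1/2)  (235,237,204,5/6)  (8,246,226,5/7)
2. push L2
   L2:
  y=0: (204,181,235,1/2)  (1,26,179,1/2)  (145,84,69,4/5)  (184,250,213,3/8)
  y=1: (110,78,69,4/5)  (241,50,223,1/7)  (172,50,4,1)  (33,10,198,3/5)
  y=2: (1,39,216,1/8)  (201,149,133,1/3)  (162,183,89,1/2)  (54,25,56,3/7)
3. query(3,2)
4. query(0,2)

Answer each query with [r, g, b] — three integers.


at x=3,y=2 over L1,L2:
L1 α=5/7: [40/7, 1230/7, 1130/7]
L2 α=3/7: [1294/49, 5445/49, 5696/49]
rounded: [26, 111, 116]

query (0,2) [L1,L2] — begin 0,0,0
+L1 (α=3/4) → [33, 183/4, 207/4]
+L2 (α=1/8) → [29, 1437/32, 2313/32]
→ [29, 45, 72]


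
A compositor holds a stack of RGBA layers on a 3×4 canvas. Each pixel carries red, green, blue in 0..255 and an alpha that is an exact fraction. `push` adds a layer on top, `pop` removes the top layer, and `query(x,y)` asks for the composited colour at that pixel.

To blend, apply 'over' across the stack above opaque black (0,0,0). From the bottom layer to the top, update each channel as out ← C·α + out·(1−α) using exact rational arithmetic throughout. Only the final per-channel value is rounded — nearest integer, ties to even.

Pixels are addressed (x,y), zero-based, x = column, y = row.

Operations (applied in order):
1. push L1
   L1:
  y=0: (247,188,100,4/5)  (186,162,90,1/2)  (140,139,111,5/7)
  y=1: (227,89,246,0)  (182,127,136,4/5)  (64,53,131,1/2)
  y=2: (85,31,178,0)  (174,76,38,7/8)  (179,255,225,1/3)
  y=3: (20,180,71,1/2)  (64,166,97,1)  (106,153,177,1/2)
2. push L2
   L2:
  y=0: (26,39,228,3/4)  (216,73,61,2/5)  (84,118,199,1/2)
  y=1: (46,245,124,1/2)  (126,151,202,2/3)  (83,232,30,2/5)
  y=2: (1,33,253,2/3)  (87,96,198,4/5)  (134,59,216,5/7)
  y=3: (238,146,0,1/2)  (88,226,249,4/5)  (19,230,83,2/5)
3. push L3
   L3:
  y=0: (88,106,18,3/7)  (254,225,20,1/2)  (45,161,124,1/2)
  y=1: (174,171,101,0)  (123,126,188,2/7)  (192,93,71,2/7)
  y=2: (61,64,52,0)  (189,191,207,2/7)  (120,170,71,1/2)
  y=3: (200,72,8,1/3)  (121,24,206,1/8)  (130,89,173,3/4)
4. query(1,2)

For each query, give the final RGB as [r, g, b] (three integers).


at x=1,y=2 over L1,L2,L3:
+L1 (α=7/8) → [609/4, 133/2, 133/4]
+L2 (α=4/5) → [2001/20, 901/10, 3301/20]
+L3 (α=2/7) → [3513/28, 1665/14, 4957/28]
= [125, 119, 177]


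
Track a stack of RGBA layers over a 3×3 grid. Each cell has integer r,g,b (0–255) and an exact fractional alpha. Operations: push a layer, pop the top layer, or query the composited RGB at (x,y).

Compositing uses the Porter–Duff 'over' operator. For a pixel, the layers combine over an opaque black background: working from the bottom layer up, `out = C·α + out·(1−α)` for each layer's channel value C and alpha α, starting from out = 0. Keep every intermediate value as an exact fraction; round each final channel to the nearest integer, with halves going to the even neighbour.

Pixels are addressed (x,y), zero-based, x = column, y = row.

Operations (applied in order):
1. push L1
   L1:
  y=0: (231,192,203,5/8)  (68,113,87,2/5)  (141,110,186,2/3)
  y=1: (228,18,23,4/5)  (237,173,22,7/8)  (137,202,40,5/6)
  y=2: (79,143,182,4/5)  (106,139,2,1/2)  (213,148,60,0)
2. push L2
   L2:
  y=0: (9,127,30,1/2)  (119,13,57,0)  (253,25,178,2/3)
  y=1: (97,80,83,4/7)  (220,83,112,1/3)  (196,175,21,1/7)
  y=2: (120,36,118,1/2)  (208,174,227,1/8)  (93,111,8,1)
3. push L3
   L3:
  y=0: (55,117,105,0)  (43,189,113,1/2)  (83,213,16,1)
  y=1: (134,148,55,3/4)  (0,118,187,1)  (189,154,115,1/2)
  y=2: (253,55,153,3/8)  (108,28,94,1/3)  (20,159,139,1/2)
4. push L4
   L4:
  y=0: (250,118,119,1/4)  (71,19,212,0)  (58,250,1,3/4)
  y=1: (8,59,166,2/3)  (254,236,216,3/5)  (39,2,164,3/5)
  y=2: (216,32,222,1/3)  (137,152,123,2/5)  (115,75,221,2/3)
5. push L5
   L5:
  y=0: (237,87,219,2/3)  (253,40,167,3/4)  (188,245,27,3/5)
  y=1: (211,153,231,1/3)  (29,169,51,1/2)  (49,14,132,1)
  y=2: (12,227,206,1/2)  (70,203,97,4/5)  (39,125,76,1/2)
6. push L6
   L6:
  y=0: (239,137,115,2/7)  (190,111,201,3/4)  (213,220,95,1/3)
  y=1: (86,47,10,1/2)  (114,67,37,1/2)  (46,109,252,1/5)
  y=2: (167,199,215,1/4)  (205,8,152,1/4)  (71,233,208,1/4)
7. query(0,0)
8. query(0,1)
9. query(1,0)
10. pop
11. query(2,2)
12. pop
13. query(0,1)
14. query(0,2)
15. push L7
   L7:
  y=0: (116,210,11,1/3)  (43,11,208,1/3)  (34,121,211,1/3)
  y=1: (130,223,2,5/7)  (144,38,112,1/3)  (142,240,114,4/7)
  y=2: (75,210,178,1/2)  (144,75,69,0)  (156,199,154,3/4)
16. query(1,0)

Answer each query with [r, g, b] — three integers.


at x=0,y=0 over L1,L2,L3,L4,L5,L6:
+L1 (α=5/8) → [1155/8, 120, 1015/8]
+L2 (α=1/2) → [1227/16, 247/2, 1255/16]
+L3 (α=0) → [1227/16, 247/2, 1255/16]
+L4 (α=1/4) → [7681/64, 977/8, 5669/64]
+L5 (α=2/3) → [38017/192, 2369/24, 33701/192]
+L6 (α=2/7) → [281861/1344, 18421/168, 212665/1344]
→ [210, 110, 158]

(0,1) stack=L1,L2,L3,L4,L5,L6; from [0,0,0]:
L1 α=4/5: [912/5, 72/5, 92/5]
L2 α=4/7: [668/5, 1816/35, 1936/35]
L3 α=3/4: [1339/10, 4339/35, 7711/140]
L4 α=2/3: [1499/30, 2823/35, 54191/420]
L5 α=1/3: [4664/45, 3667/35, 102701/630]
L6 α=1/2: [4267/45, 2656/35, 109001/1260]
rounded: [95, 76, 87]

(1,0) stack=L1,L2,L3,L4,L5,L6; from [0,0,0]:
after L1 α=2/5: [136/5, 226/5, 174/5]
after L2 α=0: [136/5, 226/5, 174/5]
after L3 α=1/2: [351/10, 1171/10, 739/10]
after L4 α=0: [351/10, 1171/10, 739/10]
after L5 α=3/4: [7941/40, 2371/40, 5749/40]
after L6 α=3/4: [30741/160, 15691/160, 29869/160]
= [192, 98, 187]

(2,2) stack=L1,L2,L3,L4,L5; from [0,0,0]:
L1 α=0: [0, 0, 0]
L2 α=1: [93, 111, 8]
L3 α=1/2: [113/2, 135, 147/2]
L4 α=2/3: [191/2, 95, 1031/6]
L5 α=1/2: [269/4, 110, 1487/12]
→ [67, 110, 124]

(0,1) stack=L1,L2,L3,L4; from [0,0,0]:
+L1 (α=4/5) → [912/5, 72/5, 92/5]
+L2 (α=4/7) → [668/5, 1816/35, 1936/35]
+L3 (α=3/4) → [1339/10, 4339/35, 7711/140]
+L4 (α=2/3) → [1499/30, 2823/35, 54191/420]
= [50, 81, 129]

query (0,2) [L1,L2,L3,L4] — begin 0,0,0
+L1 (α=4/5) → [316/5, 572/5, 728/5]
+L2 (α=1/2) → [458/5, 376/5, 659/5]
+L3 (α=3/8) → [1217/8, 541/8, 559/4]
+L4 (α=1/3) → [2081/12, 223/4, 1003/6]
rounded: [173, 56, 167]

at x=1,y=0 over L1,L2,L3,L4,L7:
after L1 α=2/5: [136/5, 226/5, 174/5]
after L2 α=0: [136/5, 226/5, 174/5]
after L3 α=1/2: [351/10, 1171/10, 739/10]
after L4 α=0: [351/10, 1171/10, 739/10]
after L7 α=1/3: [566/15, 1226/15, 593/5]
= [38, 82, 119]


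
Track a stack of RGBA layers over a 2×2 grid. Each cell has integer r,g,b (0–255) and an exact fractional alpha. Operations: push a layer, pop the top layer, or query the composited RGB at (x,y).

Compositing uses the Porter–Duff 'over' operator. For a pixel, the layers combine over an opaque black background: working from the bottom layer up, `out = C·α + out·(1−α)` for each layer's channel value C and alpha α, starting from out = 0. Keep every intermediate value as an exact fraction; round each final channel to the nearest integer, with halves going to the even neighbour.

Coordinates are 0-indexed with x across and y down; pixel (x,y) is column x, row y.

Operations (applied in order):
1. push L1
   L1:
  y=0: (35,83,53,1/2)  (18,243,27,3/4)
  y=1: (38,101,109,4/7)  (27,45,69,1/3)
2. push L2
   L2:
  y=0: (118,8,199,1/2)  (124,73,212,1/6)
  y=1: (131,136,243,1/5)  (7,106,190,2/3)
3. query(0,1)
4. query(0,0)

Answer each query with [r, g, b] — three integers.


query (0,1) [L1,L2] — begin 0,0,0
L1 α=4/7: [152/7, 404/7, 436/7]
L2 α=1/5: [305/7, 2568/35, 689/7]
= [44, 73, 98]

query (0,0) [L1,L2] — begin 0,0,0
L1 α=1/2: [35/2, 83/2, 53/2]
L2 α=1/2: [271/4, 99/4, 451/4]
= [68, 25, 113]


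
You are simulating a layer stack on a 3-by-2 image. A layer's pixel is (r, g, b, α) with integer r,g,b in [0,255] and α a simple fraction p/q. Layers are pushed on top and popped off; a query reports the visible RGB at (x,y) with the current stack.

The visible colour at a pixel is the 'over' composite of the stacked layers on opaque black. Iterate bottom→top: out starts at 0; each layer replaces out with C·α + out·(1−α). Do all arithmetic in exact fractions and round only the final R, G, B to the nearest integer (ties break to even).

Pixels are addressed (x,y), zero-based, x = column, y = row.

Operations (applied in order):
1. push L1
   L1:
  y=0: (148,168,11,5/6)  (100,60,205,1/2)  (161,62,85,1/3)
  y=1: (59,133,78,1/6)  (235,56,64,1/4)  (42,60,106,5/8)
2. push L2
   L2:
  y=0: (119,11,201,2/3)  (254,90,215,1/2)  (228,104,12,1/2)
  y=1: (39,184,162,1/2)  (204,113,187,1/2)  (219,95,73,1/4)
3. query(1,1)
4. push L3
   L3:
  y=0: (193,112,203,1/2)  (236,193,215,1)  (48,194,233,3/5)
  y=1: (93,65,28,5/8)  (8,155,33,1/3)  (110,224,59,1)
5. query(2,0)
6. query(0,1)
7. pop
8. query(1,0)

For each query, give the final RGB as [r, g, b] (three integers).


(1,1) stack=L1,L2; from [0,0,0]:
after L1 α=1/4: [235/4, 14, 16]
after L2 α=1/2: [1051/8, 127/2, 203/2]
→ [131, 64, 102]

query (2,0) [L1,L2,L3] — begin 0,0,0
L1 α=1/3: [161/3, 62/3, 85/3]
L2 α=1/2: [845/6, 187/3, 121/6]
L3 α=3/5: [1277/15, 424/3, 2218/15]
→ [85, 141, 148]

(0,1) stack=L1,L2,L3; from [0,0,0]:
+L1 (α=1/6) → [59/6, 133/6, 13]
+L2 (α=1/2) → [293/12, 1237/12, 175/2]
+L3 (α=5/8) → [2153/32, 2537/32, 805/16]
rounded: [67, 79, 50]

(1,0) stack=L1,L2; from [0,0,0]:
L1 α=1/2: [50, 30, 205/2]
L2 α=1/2: [152, 60, 635/4]
rounded: [152, 60, 159]


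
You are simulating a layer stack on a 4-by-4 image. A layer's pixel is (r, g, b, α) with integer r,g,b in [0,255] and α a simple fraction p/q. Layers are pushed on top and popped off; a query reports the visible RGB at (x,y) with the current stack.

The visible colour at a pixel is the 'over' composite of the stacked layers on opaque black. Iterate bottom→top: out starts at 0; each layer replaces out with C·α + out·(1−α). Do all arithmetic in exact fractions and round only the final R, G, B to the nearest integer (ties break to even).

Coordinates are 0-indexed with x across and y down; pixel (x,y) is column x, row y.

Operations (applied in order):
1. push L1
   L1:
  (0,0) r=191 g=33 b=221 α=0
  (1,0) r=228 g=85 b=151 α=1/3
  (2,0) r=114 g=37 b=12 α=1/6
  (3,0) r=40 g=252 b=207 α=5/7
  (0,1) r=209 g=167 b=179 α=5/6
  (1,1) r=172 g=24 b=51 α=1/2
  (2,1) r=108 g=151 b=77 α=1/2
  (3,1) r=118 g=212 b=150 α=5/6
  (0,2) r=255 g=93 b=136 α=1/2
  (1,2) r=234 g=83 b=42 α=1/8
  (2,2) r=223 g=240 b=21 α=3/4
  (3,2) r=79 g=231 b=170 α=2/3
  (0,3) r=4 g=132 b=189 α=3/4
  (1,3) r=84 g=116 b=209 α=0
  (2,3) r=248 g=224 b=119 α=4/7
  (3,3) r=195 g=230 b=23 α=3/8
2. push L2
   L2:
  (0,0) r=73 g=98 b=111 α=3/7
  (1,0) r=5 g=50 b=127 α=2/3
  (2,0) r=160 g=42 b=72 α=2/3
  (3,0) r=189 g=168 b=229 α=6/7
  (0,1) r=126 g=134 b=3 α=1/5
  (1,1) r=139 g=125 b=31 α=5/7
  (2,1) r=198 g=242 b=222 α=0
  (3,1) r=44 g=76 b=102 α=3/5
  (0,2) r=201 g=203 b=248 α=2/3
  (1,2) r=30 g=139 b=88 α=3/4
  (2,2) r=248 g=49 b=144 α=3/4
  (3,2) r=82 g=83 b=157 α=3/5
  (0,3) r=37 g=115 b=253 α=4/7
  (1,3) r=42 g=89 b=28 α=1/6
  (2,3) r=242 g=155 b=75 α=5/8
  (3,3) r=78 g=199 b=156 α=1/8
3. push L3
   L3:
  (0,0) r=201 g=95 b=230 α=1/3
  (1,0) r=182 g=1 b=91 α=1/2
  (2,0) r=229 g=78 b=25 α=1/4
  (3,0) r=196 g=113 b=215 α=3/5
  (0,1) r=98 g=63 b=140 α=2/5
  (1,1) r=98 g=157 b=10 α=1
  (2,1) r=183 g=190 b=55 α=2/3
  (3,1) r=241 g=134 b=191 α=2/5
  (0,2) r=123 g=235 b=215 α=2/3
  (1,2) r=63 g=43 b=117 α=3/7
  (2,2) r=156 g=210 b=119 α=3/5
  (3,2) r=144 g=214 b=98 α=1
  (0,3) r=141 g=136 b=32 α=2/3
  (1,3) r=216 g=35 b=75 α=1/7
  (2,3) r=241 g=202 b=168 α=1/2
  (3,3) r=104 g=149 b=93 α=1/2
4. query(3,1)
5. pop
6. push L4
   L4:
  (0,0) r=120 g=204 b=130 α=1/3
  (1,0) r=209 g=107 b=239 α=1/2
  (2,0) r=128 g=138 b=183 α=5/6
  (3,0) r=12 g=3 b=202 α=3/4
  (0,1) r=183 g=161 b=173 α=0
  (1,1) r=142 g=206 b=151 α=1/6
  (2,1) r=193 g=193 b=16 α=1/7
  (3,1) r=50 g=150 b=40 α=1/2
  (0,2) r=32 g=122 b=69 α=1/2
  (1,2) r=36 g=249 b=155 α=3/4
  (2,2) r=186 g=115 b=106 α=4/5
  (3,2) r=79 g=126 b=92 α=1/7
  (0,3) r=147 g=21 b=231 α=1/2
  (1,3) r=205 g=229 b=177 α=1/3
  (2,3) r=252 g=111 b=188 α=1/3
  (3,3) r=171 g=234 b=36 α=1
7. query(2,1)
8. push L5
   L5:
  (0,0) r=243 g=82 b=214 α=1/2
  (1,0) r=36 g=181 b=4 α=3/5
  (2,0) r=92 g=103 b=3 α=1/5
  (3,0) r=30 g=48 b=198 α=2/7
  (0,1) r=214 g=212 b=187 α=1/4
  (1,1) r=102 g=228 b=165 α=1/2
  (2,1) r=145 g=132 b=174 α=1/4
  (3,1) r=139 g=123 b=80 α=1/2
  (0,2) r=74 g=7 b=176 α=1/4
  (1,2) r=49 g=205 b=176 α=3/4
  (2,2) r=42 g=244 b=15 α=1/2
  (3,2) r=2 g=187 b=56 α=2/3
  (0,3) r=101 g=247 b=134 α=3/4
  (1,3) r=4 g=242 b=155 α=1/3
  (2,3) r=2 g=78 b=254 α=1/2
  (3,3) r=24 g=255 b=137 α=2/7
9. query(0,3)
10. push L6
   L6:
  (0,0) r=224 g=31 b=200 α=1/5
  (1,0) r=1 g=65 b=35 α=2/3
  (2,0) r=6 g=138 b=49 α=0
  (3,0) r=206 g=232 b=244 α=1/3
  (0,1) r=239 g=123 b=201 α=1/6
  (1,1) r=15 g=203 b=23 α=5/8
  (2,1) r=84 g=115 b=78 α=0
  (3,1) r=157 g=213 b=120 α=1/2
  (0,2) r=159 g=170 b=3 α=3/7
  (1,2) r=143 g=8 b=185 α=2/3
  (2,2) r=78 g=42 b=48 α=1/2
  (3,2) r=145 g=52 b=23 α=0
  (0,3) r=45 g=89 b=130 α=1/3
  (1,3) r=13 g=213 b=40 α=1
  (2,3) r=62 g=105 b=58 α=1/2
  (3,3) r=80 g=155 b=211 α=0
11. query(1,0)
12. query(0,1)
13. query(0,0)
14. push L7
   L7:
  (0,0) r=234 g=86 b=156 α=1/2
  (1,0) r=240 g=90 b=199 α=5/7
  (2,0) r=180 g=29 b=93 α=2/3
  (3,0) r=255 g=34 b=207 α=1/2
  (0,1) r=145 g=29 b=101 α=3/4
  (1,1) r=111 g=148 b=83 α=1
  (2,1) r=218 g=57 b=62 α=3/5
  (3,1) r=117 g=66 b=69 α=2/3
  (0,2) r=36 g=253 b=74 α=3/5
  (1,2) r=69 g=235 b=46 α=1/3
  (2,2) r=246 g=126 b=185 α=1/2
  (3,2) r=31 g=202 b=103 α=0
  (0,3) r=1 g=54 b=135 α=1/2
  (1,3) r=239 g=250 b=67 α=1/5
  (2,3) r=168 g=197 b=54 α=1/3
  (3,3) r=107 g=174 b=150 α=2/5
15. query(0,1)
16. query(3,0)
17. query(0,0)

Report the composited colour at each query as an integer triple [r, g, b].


query (3,1) [L1,L2,L3] — begin 0,0,0
after L1 α=5/6: [295/3, 530/3, 125]
after L2 α=3/5: [986/15, 1744/15, 556/5]
after L3 α=2/5: [3396/25, 3084/25, 3578/25]
rounded: [136, 123, 143]

(2,1) stack=L1,L2,L4; from [0,0,0]:
L1 α=1/2: [54, 151/2, 77/2]
L2 α=0: [54, 151/2, 77/2]
L4 α=1/7: [517/7, 646/7, 247/7]
= [74, 92, 35]

at x=0,y=3 over L1,L2,L4,L5:
after L1 α=3/4: [3, 99, 567/4]
after L2 α=4/7: [157/7, 757/7, 5749/28]
after L4 α=1/2: [593/7, 452/7, 12217/56]
after L5 α=3/4: [1357/14, 5639/28, 34729/224]
→ [97, 201, 155]

(1,0) stack=L1,L2,L4,L5,L6; from [0,0,0]:
after L1 α=1/3: [76, 85/3, 151/3]
after L2 α=2/3: [86/3, 385/9, 913/9]
after L4 α=1/2: [713/6, 674/9, 1532/9]
after L5 α=3/5: [1037/15, 1247/9, 3172/45]
after L6 α=2/3: [1067/45, 2417/27, 6322/135]
rounded: [24, 90, 47]

at x=0,y=1 over L1,L2,L4,L5,L6:
+L1 (α=5/6) → [1045/6, 835/6, 895/6]
+L2 (α=1/5) → [2468/15, 2072/15, 1799/15]
+L4 (α=0) → [2468/15, 2072/15, 1799/15]
+L5 (α=1/4) → [1769/10, 783/5, 1367/10]
+L6 (α=1/6) → [749/4, 151, 1769/12]
= [187, 151, 147]

query (0,0) [L1,L2,L4,L5,L6] — begin 0,0,0
+L1 (α=0) → [0, 0, 0]
+L2 (α=3/7) → [219/7, 42, 333/7]
+L4 (α=1/3) → [426/7, 96, 1576/21]
+L5 (α=1/2) → [2127/14, 89, 3035/21]
+L6 (α=1/5) → [5822/35, 387/5, 3268/21]
= [166, 77, 156]

(0,1) stack=L1,L2,L4,L5,L6,L7; from [0,0,0]:
after L1 α=5/6: [1045/6, 835/6, 895/6]
after L2 α=1/5: [2468/15, 2072/15, 1799/15]
after L4 α=0: [2468/15, 2072/15, 1799/15]
after L5 α=1/4: [1769/10, 783/5, 1367/10]
after L6 α=1/6: [749/4, 151, 1769/12]
after L7 α=3/4: [2489/16, 119/2, 5405/48]
→ [156, 60, 113]

query (3,0) [L1,L2,L4,L5,L6,L7] — begin 0,0,0
+L1 (α=5/7) → [200/7, 180, 1035/7]
+L2 (α=6/7) → [8138/49, 1188/7, 10653/49]
+L4 (α=3/4) → [4951/98, 1251/28, 40347/196]
+L5 (α=2/7) → [30635/686, 8943/196, 279351/1372]
+L6 (α=1/3) → [101293/1029, 31679/294, 446735/2058]
+L7 (α=1/2) → [181844/1029, 41675/588, 872741/4116]
→ [177, 71, 212]

at x=0,y=0 over L1,L2,L4,L5,L6,L7:
+L1 (α=0) → [0, 0, 0]
+L2 (α=3/7) → [219/7, 42, 333/7]
+L4 (α=1/3) → [426/7, 96, 1576/21]
+L5 (α=1/2) → [2127/14, 89, 3035/21]
+L6 (α=1/5) → [5822/35, 387/5, 3268/21]
+L7 (α=1/2) → [7006/35, 817/10, 3272/21]
= [200, 82, 156]


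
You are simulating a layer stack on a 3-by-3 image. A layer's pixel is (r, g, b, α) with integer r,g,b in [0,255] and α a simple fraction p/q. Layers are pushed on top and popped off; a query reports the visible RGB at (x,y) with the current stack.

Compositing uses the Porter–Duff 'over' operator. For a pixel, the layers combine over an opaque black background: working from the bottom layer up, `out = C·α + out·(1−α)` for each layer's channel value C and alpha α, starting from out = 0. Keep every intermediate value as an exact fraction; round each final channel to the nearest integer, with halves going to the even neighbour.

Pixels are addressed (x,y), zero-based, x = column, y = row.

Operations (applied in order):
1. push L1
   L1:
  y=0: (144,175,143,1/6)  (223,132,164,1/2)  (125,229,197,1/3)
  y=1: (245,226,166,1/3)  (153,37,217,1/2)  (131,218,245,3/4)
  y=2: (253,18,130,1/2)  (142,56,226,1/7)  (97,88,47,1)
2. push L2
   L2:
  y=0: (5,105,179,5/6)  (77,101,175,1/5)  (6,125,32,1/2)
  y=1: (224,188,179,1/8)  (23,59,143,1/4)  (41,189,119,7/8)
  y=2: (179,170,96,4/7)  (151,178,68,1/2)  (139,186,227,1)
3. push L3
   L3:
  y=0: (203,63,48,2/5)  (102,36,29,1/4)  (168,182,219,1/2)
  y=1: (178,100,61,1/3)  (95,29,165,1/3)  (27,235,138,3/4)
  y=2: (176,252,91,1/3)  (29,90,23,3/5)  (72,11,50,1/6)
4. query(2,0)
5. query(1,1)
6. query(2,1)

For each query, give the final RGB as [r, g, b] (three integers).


(2,0) stack=L1,L2,L3; from [0,0,0]:
L1 α=1/3: [125/3, 229/3, 197/3]
L2 α=1/2: [143/6, 302/3, 293/6]
L3 α=1/2: [1151/12, 424/3, 1607/12]
= [96, 141, 134]

(1,1) stack=L1,L2,L3; from [0,0,0]:
L1 α=1/2: [153/2, 37/2, 217/2]
L2 α=1/4: [505/8, 229/8, 937/8]
L3 α=1/3: [295/4, 115/4, 1597/12]
→ [74, 29, 133]

(2,1) stack=L1,L2,L3; from [0,0,0]:
+L1 (α=3/4) → [393/4, 327/2, 735/4]
+L2 (α=7/8) → [1541/32, 2973/16, 4067/32]
+L3 (α=3/4) → [4133/128, 14253/64, 17315/128]
= [32, 223, 135]
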